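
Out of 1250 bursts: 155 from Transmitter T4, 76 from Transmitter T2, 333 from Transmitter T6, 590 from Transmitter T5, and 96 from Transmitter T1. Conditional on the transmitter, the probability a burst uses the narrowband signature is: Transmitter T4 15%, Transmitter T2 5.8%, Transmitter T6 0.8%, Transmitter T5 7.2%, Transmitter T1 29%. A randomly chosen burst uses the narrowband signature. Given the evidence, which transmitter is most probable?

By Bayes' rule, posterior ∝ prior × likelihood:
  Transmitter T4: 0.124 × 0.15 = 0.0186
  Transmitter T2: 0.0608 × 0.058 = 0.0035264
  Transmitter T6: 0.2664 × 0.008 = 0.0021312
  Transmitter T5: 0.472 × 0.072 = 0.033984
  Transmitter T1: 0.0768 × 0.29 = 0.022272
Total = 0.0805136.
Largest term belongs to Transmitter T5, so Transmitter T5 is most probable.

Transmitter T5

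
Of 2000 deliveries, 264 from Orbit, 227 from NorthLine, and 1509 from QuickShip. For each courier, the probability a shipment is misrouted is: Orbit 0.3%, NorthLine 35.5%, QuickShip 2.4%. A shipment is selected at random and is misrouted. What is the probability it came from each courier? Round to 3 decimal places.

Unnormalized posteriors (prior × likelihood):
  Orbit: 0.132 × 0.003 = 0.000396
  NorthLine: 0.1135 × 0.355 = 0.0402925
  QuickShip: 0.7545 × 0.024 = 0.018108
Total = 0.0587965.
P(Orbit | misrouted) = 0.000396/0.0587965 ≈ 0.007
P(NorthLine | misrouted) = 0.0402925/0.0587965 ≈ 0.685
P(QuickShip | misrouted) = 0.018108/0.0587965 ≈ 0.308
(Check: 0.007+0.685+0.308 = 1.000.)

Orbit 0.007, NorthLine 0.685, QuickShip 0.308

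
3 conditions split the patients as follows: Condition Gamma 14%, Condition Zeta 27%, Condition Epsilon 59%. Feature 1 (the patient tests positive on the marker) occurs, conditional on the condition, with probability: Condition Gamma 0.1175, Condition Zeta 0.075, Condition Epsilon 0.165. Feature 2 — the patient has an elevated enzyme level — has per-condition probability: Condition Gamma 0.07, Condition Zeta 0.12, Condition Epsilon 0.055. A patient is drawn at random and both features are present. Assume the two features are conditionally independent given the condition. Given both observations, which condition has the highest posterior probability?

Condition Epsilon

Unnormalized posteriors (prior × likelihood):
  Condition Gamma: 0.14 × 0.1175 × 0.07 = 0.0011515
  Condition Zeta: 0.27 × 0.075 × 0.12 = 0.00243
  Condition Epsilon: 0.59 × 0.165 × 0.055 = 0.00535425
Total = 0.00893575.
Largest term belongs to Condition Epsilon, so Condition Epsilon is most probable.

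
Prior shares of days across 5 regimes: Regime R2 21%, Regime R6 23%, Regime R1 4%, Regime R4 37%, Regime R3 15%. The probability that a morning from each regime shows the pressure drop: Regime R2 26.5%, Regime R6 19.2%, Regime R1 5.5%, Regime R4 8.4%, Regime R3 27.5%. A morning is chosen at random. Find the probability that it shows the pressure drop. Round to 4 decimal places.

By Bayes' rule, posterior ∝ prior × likelihood:
  Regime R2: 0.21 × 0.265 = 0.05565
  Regime R6: 0.23 × 0.192 = 0.04416
  Regime R1: 0.04 × 0.055 = 0.0022
  Regime R4: 0.37 × 0.084 = 0.03108
  Regime R3: 0.15 × 0.275 = 0.04125
P(drop) = 0.05565 + 0.04416 + 0.0022 + 0.03108 + 0.04125 = 0.17434 → 0.1743.

0.1743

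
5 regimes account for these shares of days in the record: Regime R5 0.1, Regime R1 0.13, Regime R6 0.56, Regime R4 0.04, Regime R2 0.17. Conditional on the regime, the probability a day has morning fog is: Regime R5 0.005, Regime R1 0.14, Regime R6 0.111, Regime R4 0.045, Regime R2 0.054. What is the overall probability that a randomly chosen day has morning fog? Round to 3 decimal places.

0.092

Compute prior × likelihood for every hypothesis:
  Regime R5: 0.1 × 0.005 = 0.0005
  Regime R1: 0.13 × 0.14 = 0.0182
  Regime R6: 0.56 × 0.111 = 0.06216
  Regime R4: 0.04 × 0.045 = 0.0018
  Regime R2: 0.17 × 0.054 = 0.00918
P(fog) = 0.0005 + 0.0182 + 0.06216 + 0.0018 + 0.00918 = 0.09184 → 0.092.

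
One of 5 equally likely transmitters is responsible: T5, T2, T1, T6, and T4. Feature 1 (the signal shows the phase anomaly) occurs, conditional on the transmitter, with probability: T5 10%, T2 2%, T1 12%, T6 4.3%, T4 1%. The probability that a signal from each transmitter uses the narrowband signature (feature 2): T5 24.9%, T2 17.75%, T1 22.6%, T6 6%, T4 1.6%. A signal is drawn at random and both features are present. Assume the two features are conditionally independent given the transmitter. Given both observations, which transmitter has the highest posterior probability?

T1

Since the prior is uniform, the posterior is proportional to the likelihood:
  T5: 0.1 × 0.249 = 0.0249
  T2: 0.02 × 0.1775 = 0.00355
  T1: 0.12 × 0.226 = 0.02712
  T6: 0.043 × 0.06 = 0.00258
  T4: 0.01 × 0.016 = 0.00016
Total = 0.05831.
Largest term belongs to T1, so T1 is most probable.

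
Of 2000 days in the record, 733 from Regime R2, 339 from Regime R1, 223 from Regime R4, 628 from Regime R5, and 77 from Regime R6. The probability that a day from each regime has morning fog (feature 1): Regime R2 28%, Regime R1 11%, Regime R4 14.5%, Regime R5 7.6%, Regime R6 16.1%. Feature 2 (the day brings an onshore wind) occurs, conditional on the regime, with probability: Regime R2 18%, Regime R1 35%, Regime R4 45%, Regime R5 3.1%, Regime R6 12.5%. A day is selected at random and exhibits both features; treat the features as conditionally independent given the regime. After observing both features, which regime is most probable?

Prior × likelihood for each hypothesis:
  Regime R2: 0.3665 × 0.28 × 0.18 = 0.0184716
  Regime R1: 0.1695 × 0.11 × 0.35 = 0.00652575
  Regime R4: 0.1115 × 0.145 × 0.45 = 0.007275375
  Regime R5: 0.314 × 0.076 × 0.031 = 0.000739784
  Regime R6: 0.0385 × 0.161 × 0.125 = 0.0007748125
Normalizing constant = 0.0337873215.
Largest term belongs to Regime R2, so Regime R2 is most probable.

Regime R2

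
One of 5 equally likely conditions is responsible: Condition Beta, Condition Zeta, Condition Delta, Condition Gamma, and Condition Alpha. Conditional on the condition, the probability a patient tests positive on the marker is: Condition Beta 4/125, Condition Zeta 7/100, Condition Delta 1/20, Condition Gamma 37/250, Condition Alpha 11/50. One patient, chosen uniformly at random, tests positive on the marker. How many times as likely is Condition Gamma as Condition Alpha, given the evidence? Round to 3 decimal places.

With a uniform prior (1/5 each), posterior ∝ likelihood:
  Condition Beta: 0.032
  Condition Zeta: 0.07
  Condition Delta: 0.05
  Condition Gamma: 0.148
  Condition Alpha: 0.22
Total = 0.52.
The ratio is 0.148 / 0.22 (the normalizer cancels) = 0.673.

0.673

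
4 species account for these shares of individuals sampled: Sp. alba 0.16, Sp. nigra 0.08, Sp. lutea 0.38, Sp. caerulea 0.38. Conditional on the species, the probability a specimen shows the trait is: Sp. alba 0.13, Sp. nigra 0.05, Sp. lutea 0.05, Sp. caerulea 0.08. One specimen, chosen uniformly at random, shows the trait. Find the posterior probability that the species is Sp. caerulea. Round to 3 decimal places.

0.410

Prior × likelihood for each hypothesis:
  Sp. alba: 0.16 × 0.13 = 0.0208
  Sp. nigra: 0.08 × 0.05 = 0.004
  Sp. lutea: 0.38 × 0.05 = 0.019
  Sp. caerulea: 0.38 × 0.08 = 0.0304
Normalizing constant = 0.0742.
P(Sp. caerulea | evidence) = 0.0304 / 0.0742 ≈ 0.410.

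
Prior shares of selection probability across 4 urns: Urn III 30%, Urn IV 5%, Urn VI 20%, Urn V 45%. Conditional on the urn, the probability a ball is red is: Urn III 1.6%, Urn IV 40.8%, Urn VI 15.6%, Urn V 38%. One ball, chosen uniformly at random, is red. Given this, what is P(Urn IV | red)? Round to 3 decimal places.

By Bayes' rule, posterior ∝ prior × likelihood:
  Urn III: 0.3 × 0.016 = 0.0048
  Urn IV: 0.05 × 0.408 = 0.0204
  Urn VI: 0.2 × 0.156 = 0.0312
  Urn V: 0.45 × 0.38 = 0.171
Total = 0.2274.
P(Urn IV | evidence) = 0.0204 / 0.2274 ≈ 0.090.

0.090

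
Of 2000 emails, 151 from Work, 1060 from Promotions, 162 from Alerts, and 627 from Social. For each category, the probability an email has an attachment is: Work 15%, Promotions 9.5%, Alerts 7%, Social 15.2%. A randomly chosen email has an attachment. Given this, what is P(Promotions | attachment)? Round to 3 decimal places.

0.438

By Bayes' rule, posterior ∝ prior × likelihood:
  Work: 0.0755 × 0.15 = 0.011325
  Promotions: 0.53 × 0.095 = 0.05035
  Alerts: 0.081 × 0.07 = 0.00567
  Social: 0.3135 × 0.152 = 0.047652
Normalizing constant = 0.114997.
P(Promotions | evidence) = 0.05035 / 0.114997 ≈ 0.438.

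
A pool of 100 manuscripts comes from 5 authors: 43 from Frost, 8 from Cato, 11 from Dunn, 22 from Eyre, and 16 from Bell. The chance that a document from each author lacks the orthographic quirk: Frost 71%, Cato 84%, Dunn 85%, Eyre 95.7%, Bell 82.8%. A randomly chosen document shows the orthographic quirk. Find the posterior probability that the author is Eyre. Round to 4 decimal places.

0.0495

Taking complements, P(quirk | each) = Frost 0.29, Cato 0.16, Dunn 0.15, Eyre 0.043, Bell 0.172.
Unnormalized posteriors (prior × likelihood):
  Frost: 0.43 × 0.29 = 0.1247
  Cato: 0.08 × 0.16 = 0.0128
  Dunn: 0.11 × 0.15 = 0.0165
  Eyre: 0.22 × 0.043 = 0.00946
  Bell: 0.16 × 0.172 = 0.02752
Total = 0.19098.
P(Eyre | evidence) = 0.00946 / 0.19098 ≈ 0.0495.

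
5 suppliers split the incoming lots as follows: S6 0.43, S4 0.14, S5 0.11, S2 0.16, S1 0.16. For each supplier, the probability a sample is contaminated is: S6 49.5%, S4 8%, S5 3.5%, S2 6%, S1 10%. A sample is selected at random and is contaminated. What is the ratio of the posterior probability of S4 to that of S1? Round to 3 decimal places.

Prior × likelihood for each hypothesis:
  S6: 0.43 × 0.495 = 0.21285
  S4: 0.14 × 0.08 = 0.0112
  S5: 0.11 × 0.035 = 0.00385
  S2: 0.16 × 0.06 = 0.0096
  S1: 0.16 × 0.1 = 0.016
Sum = 0.2535.
The ratio is 0.0112 / 0.016 (the normalizer cancels) = 0.700.

0.700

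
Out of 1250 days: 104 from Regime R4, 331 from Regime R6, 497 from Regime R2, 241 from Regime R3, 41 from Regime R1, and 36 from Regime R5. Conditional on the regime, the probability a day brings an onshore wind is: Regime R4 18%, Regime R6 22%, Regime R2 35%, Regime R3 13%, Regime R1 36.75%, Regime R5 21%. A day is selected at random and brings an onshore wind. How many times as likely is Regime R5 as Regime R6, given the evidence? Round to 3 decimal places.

Compute prior × likelihood for every hypothesis:
  Regime R4: 0.0832 × 0.18 = 0.014976
  Regime R6: 0.2648 × 0.22 = 0.058256
  Regime R2: 0.3976 × 0.35 = 0.13916
  Regime R3: 0.1928 × 0.13 = 0.025064
  Regime R1: 0.0328 × 0.3675 = 0.012054
  Regime R5: 0.0288 × 0.21 = 0.006048
Sum = 0.255558.
The ratio is 0.006048 / 0.058256 (the normalizer cancels) = 0.104.

0.104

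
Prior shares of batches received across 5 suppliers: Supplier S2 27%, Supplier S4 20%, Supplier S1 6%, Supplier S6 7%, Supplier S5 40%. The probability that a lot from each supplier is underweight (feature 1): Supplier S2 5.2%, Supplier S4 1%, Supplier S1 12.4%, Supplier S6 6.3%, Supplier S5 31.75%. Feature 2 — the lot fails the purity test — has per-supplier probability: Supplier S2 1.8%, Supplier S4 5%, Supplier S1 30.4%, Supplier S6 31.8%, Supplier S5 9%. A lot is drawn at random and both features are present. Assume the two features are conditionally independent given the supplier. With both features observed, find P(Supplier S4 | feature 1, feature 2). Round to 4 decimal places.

0.0065

Unnormalized posteriors (prior × likelihood):
  Supplier S2: 0.27 × 0.052 × 0.018 = 0.00025272
  Supplier S4: 0.2 × 0.01 × 0.05 = 0.0001
  Supplier S1: 0.06 × 0.124 × 0.304 = 0.00226176
  Supplier S6: 0.07 × 0.063 × 0.318 = 0.00140238
  Supplier S5: 0.4 × 0.3175 × 0.09 = 0.01143
Total = 0.01544686.
P(Supplier S4 | evidence) = 0.0001 / 0.01544686 ≈ 0.0065.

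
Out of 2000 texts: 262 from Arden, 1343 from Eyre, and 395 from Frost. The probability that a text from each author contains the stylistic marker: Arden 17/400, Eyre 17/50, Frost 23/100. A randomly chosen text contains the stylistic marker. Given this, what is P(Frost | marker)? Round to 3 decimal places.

0.163

Prior × likelihood for each hypothesis:
  Arden: 0.131 × 0.0425 = 0.0055675
  Eyre: 0.6715 × 0.34 = 0.22831
  Frost: 0.1975 × 0.23 = 0.045425
Sum = 0.2793025.
P(Frost | evidence) = 0.045425 / 0.2793025 ≈ 0.163.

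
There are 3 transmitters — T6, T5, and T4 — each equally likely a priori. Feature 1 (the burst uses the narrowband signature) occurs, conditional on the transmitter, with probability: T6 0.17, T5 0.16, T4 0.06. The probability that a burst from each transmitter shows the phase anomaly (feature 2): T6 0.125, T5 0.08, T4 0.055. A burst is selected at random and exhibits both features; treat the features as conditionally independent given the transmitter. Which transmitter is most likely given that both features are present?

With a uniform prior (1/3 each), posterior ∝ likelihood:
  T6: 0.17 × 0.125 = 0.02125
  T5: 0.16 × 0.08 = 0.0128
  T4: 0.06 × 0.055 = 0.0033
Sum = 0.03735.
Largest term belongs to T6, so T6 is most probable.

T6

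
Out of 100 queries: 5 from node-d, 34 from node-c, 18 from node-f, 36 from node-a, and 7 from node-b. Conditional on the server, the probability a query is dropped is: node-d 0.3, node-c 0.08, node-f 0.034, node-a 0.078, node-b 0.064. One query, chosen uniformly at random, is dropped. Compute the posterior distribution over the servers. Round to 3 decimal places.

node-d 0.185, node-c 0.336, node-f 0.076, node-a 0.347, node-b 0.055

Unnormalized posteriors (prior × likelihood):
  node-d: 0.05 × 0.3 = 0.015
  node-c: 0.34 × 0.08 = 0.0272
  node-f: 0.18 × 0.034 = 0.00612
  node-a: 0.36 × 0.078 = 0.02808
  node-b: 0.07 × 0.064 = 0.00448
Sum = 0.08088.
P(node-d | dropped) = 0.015/0.08088 ≈ 0.185
P(node-c | dropped) = 0.0272/0.08088 ≈ 0.336
P(node-f | dropped) = 0.00612/0.08088 ≈ 0.076
P(node-a | dropped) = 0.02808/0.08088 ≈ 0.347
P(node-b | dropped) = 0.00448/0.08088 ≈ 0.055
(Check: 0.185+0.336+0.076+0.347+0.055 = 0.999.)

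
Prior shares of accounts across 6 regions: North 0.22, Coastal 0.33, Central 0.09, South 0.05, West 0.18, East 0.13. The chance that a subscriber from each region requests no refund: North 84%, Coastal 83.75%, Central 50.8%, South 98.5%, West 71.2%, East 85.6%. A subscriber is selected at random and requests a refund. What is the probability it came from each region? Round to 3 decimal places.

Taking complements, P(refund | each) = North 0.16, Coastal 0.1625, Central 0.492, South 0.015, West 0.288, East 0.144.
Prior × likelihood for each hypothesis:
  North: 0.22 × 0.16 = 0.0352
  Coastal: 0.33 × 0.1625 = 0.053625
  Central: 0.09 × 0.492 = 0.04428
  South: 0.05 × 0.015 = 0.00075
  West: 0.18 × 0.288 = 0.05184
  East: 0.13 × 0.144 = 0.01872
Total = 0.204415.
P(North | refund) = 0.0352/0.204415 ≈ 0.172
P(Coastal | refund) = 0.053625/0.204415 ≈ 0.262
P(Central | refund) = 0.04428/0.204415 ≈ 0.217
P(South | refund) = 0.00075/0.204415 ≈ 0.004
P(West | refund) = 0.05184/0.204415 ≈ 0.254
P(East | refund) = 0.01872/0.204415 ≈ 0.092

North 0.172, Coastal 0.262, Central 0.217, South 0.004, West 0.254, East 0.092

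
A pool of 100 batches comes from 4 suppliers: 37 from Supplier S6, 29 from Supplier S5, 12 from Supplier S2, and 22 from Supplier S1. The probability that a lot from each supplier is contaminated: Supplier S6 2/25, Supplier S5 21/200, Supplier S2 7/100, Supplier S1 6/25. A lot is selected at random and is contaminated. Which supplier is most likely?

Prior × likelihood for each hypothesis:
  Supplier S6: 0.37 × 0.08 = 0.0296
  Supplier S5: 0.29 × 0.105 = 0.03045
  Supplier S2: 0.12 × 0.07 = 0.0084
  Supplier S1: 0.22 × 0.24 = 0.0528
Sum = 0.12125.
Largest term belongs to Supplier S1, so Supplier S1 is most probable.

Supplier S1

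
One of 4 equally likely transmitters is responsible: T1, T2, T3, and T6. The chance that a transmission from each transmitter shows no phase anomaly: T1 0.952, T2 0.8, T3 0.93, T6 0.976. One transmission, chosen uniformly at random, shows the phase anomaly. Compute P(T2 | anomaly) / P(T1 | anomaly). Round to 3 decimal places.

4.167

Taking complements, P(anomaly | each) = T1 0.048, T2 0.2, T3 0.07, T6 0.024.
With a uniform prior (1/4 each), posterior ∝ likelihood:
  T1: 0.048
  T2: 0.2
  T3: 0.07
  T6: 0.024
Sum = 0.342.
The ratio is 0.2 / 0.048 (the normalizer cancels) = 4.167.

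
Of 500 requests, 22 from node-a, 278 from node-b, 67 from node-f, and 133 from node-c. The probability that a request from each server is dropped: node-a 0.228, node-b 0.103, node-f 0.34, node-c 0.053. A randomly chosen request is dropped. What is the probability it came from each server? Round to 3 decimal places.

Prior × likelihood for each hypothesis:
  node-a: 0.044 × 0.228 = 0.010032
  node-b: 0.556 × 0.103 = 0.057268
  node-f: 0.134 × 0.34 = 0.04556
  node-c: 0.266 × 0.053 = 0.014098
Normalizing constant = 0.126958.
P(node-a | dropped) = 0.010032/0.126958 ≈ 0.079
P(node-b | dropped) = 0.057268/0.126958 ≈ 0.451
P(node-f | dropped) = 0.04556/0.126958 ≈ 0.359
P(node-c | dropped) = 0.014098/0.126958 ≈ 0.111

node-a 0.079, node-b 0.451, node-f 0.359, node-c 0.111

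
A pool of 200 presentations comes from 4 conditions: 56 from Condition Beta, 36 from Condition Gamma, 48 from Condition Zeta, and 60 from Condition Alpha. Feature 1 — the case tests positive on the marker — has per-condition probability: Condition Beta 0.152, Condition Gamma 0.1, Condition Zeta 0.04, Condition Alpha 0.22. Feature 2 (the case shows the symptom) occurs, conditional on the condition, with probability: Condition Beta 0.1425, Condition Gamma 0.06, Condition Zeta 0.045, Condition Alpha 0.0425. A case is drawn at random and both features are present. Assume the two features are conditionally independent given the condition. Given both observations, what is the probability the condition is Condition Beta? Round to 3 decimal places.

0.584

Compute prior × likelihood for every hypothesis:
  Condition Beta: 0.28 × 0.152 × 0.1425 = 0.0060648
  Condition Gamma: 0.18 × 0.1 × 0.06 = 0.00108
  Condition Zeta: 0.24 × 0.04 × 0.045 = 0.000432
  Condition Alpha: 0.3 × 0.22 × 0.0425 = 0.002805
Sum = 0.0103818.
P(Condition Beta | evidence) = 0.0060648 / 0.0103818 ≈ 0.584.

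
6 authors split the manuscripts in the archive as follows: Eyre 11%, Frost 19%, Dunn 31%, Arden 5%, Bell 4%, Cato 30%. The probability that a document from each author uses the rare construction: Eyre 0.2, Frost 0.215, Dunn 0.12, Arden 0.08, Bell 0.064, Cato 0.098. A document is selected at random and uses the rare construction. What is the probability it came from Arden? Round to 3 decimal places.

Compute prior × likelihood for every hypothesis:
  Eyre: 0.11 × 0.2 = 0.022
  Frost: 0.19 × 0.215 = 0.04085
  Dunn: 0.31 × 0.12 = 0.0372
  Arden: 0.05 × 0.08 = 0.004
  Bell: 0.04 × 0.064 = 0.00256
  Cato: 0.3 × 0.098 = 0.0294
Normalizing constant = 0.13601.
P(Arden | evidence) = 0.004 / 0.13601 ≈ 0.029.

0.029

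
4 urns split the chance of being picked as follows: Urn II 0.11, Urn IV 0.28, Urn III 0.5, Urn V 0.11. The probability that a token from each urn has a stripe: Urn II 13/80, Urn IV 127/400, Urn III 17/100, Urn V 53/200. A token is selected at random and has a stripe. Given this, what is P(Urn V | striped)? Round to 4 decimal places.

0.1319

By Bayes' rule, posterior ∝ prior × likelihood:
  Urn II: 0.11 × 0.1625 = 0.017875
  Urn IV: 0.28 × 0.3175 = 0.0889
  Urn III: 0.5 × 0.17 = 0.085
  Urn V: 0.11 × 0.265 = 0.02915
Normalizing constant = 0.220925.
P(Urn V | evidence) = 0.02915 / 0.220925 ≈ 0.1319.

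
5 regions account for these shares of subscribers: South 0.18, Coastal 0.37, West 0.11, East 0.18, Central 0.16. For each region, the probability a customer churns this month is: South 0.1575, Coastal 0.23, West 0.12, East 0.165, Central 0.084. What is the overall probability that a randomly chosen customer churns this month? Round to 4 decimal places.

0.1698

Compute prior × likelihood for every hypothesis:
  South: 0.18 × 0.1575 = 0.02835
  Coastal: 0.37 × 0.23 = 0.0851
  West: 0.11 × 0.12 = 0.0132
  East: 0.18 × 0.165 = 0.0297
  Central: 0.16 × 0.084 = 0.01344
P(churn) = 0.02835 + 0.0851 + 0.0132 + 0.0297 + 0.01344 = 0.16979 → 0.1698.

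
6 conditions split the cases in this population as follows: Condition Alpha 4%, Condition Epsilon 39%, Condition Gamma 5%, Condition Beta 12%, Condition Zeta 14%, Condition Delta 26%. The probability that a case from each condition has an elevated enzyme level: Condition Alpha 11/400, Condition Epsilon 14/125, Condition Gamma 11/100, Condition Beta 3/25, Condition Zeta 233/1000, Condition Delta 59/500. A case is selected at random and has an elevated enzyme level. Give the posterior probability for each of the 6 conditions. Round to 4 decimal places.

Compute prior × likelihood for every hypothesis:
  Condition Alpha: 0.04 × 0.0275 = 0.0011
  Condition Epsilon: 0.39 × 0.112 = 0.04368
  Condition Gamma: 0.05 × 0.11 = 0.0055
  Condition Beta: 0.12 × 0.12 = 0.0144
  Condition Zeta: 0.14 × 0.233 = 0.03262
  Condition Delta: 0.26 × 0.118 = 0.03068
Sum = 0.12798.
P(Condition Alpha | elevated) = 0.0011/0.12798 ≈ 0.0086
P(Condition Epsilon | elevated) = 0.04368/0.12798 ≈ 0.3413
P(Condition Gamma | elevated) = 0.0055/0.12798 ≈ 0.0430
P(Condition Beta | elevated) = 0.0144/0.12798 ≈ 0.1125
P(Condition Zeta | elevated) = 0.03262/0.12798 ≈ 0.2549
P(Condition Delta | elevated) = 0.03068/0.12798 ≈ 0.2397
(Check: 0.0086+0.3413+0.0430+0.1125+0.2549+0.2397 = 1.0000.)

Condition Alpha 0.0086, Condition Epsilon 0.3413, Condition Gamma 0.0430, Condition Beta 0.1125, Condition Zeta 0.2549, Condition Delta 0.2397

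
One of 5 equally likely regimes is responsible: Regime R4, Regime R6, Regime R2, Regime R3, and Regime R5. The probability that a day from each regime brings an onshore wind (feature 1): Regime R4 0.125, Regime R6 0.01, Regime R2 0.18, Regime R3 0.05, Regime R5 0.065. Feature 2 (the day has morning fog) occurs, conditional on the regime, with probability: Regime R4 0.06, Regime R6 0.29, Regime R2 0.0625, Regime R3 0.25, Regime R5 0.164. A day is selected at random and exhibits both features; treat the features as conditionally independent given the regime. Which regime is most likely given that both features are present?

With a uniform prior (1/5 each), posterior ∝ likelihood:
  Regime R4: 0.125 × 0.06 = 0.0075
  Regime R6: 0.01 × 0.29 = 0.0029
  Regime R2: 0.18 × 0.0625 = 0.01125
  Regime R3: 0.05 × 0.25 = 0.0125
  Regime R5: 0.065 × 0.164 = 0.01066
Total = 0.04481.
Largest term belongs to Regime R3, so Regime R3 is most probable.

Regime R3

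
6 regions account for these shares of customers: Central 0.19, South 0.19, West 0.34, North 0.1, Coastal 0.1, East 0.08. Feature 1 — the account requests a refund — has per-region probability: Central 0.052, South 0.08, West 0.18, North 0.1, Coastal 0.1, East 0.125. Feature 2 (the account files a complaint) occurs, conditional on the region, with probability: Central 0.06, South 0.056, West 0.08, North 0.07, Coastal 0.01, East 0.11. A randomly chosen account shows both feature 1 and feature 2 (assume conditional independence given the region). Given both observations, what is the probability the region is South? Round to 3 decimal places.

0.103

By Bayes' rule, posterior ∝ prior × likelihood:
  Central: 0.19 × 0.052 × 0.06 = 0.0005928
  South: 0.19 × 0.08 × 0.056 = 0.0008512
  West: 0.34 × 0.18 × 0.08 = 0.004896
  North: 0.1 × 0.1 × 0.07 = 0.0007
  Coastal: 0.1 × 0.1 × 0.01 = 0.0001
  East: 0.08 × 0.125 × 0.11 = 0.0011
Sum = 0.00824.
P(South | evidence) = 0.0008512 / 0.00824 ≈ 0.103.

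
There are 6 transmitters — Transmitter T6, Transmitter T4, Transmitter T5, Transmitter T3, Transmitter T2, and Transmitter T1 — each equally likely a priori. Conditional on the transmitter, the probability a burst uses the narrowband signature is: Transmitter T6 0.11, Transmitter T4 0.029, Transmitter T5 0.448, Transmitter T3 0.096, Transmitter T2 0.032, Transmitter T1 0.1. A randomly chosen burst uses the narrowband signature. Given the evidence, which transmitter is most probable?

Transmitter T5

With a uniform prior (1/6 each), posterior ∝ likelihood:
  Transmitter T6: 0.11
  Transmitter T4: 0.029
  Transmitter T5: 0.448
  Transmitter T3: 0.096
  Transmitter T2: 0.032
  Transmitter T1: 0.1
Total = 0.815.
Largest term belongs to Transmitter T5, so Transmitter T5 is most probable.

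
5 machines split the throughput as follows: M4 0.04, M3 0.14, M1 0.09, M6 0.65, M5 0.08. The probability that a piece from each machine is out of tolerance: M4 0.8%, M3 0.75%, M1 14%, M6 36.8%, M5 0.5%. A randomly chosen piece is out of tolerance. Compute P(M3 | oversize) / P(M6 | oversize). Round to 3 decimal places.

Unnormalized posteriors (prior × likelihood):
  M4: 0.04 × 0.008 = 0.00032
  M3: 0.14 × 0.0075 = 0.00105
  M1: 0.09 × 0.14 = 0.0126
  M6: 0.65 × 0.368 = 0.2392
  M5: 0.08 × 0.005 = 0.0004
Normalizing constant = 0.25357.
The ratio is 0.00105 / 0.2392 (the normalizer cancels) = 0.004.

0.004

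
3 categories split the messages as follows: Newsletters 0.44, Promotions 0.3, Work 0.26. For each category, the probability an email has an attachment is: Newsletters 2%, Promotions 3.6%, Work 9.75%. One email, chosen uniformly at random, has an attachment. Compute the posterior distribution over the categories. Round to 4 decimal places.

Unnormalized posteriors (prior × likelihood):
  Newsletters: 0.44 × 0.02 = 0.0088
  Promotions: 0.3 × 0.036 = 0.0108
  Work: 0.26 × 0.0975 = 0.02535
Sum = 0.04495.
P(Newsletters | attachment) = 0.0088/0.04495 ≈ 0.1958
P(Promotions | attachment) = 0.0108/0.04495 ≈ 0.2403
P(Work | attachment) = 0.02535/0.04495 ≈ 0.5640

Newsletters 0.1958, Promotions 0.2403, Work 0.5640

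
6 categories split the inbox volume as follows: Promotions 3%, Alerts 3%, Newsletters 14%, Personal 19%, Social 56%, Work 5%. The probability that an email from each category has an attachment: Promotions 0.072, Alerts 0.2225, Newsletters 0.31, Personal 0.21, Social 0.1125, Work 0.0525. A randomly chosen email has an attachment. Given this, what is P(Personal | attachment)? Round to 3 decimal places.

Prior × likelihood for each hypothesis:
  Promotions: 0.03 × 0.072 = 0.00216
  Alerts: 0.03 × 0.2225 = 0.006675
  Newsletters: 0.14 × 0.31 = 0.0434
  Personal: 0.19 × 0.21 = 0.0399
  Social: 0.56 × 0.1125 = 0.063
  Work: 0.05 × 0.0525 = 0.002625
Sum = 0.15776.
P(Personal | evidence) = 0.0399 / 0.15776 ≈ 0.253.

0.253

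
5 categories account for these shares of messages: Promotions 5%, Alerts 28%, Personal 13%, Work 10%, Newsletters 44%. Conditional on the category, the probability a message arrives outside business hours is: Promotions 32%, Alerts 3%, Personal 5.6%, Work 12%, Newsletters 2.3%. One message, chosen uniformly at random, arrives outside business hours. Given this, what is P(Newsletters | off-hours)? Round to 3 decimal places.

By Bayes' rule, posterior ∝ prior × likelihood:
  Promotions: 0.05 × 0.32 = 0.016
  Alerts: 0.28 × 0.03 = 0.0084
  Personal: 0.13 × 0.056 = 0.00728
  Work: 0.1 × 0.12 = 0.012
  Newsletters: 0.44 × 0.023 = 0.01012
Sum = 0.0538.
P(Newsletters | evidence) = 0.01012 / 0.0538 ≈ 0.188.

0.188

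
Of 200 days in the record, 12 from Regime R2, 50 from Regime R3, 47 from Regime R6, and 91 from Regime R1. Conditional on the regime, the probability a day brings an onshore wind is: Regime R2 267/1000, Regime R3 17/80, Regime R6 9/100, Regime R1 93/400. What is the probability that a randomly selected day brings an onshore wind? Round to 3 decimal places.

Compute prior × likelihood for every hypothesis:
  Regime R2: 0.06 × 0.267 = 0.01602
  Regime R3: 0.25 × 0.2125 = 0.053125
  Regime R6: 0.235 × 0.09 = 0.02115
  Regime R1: 0.455 × 0.2325 = 0.1057875
P(onshore) = 0.01602 + 0.053125 + 0.02115 + 0.1057875 = 0.1960825 → 0.196.

0.196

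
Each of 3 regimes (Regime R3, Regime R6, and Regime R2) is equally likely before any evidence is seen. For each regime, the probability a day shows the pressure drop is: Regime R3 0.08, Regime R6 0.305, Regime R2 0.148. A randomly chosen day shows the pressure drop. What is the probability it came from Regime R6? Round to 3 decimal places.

Since the prior is uniform, the posterior is proportional to the likelihood:
  Regime R3: 0.08
  Regime R6: 0.305
  Regime R2: 0.148
Sum = 0.533.
P(Regime R6 | evidence) = 0.305 / 0.533 ≈ 0.572.

0.572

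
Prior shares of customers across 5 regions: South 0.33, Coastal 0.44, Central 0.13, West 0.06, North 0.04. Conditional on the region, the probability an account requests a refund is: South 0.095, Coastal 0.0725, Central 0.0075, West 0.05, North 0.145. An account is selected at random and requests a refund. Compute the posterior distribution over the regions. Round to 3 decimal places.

South 0.429, Coastal 0.437, Central 0.013, West 0.041, North 0.079

Unnormalized posteriors (prior × likelihood):
  South: 0.33 × 0.095 = 0.03135
  Coastal: 0.44 × 0.0725 = 0.0319
  Central: 0.13 × 0.0075 = 0.000975
  West: 0.06 × 0.05 = 0.003
  North: 0.04 × 0.145 = 0.0058
Total = 0.073025.
P(South | refund) = 0.03135/0.073025 ≈ 0.429
P(Coastal | refund) = 0.0319/0.073025 ≈ 0.437
P(Central | refund) = 0.000975/0.073025 ≈ 0.013
P(West | refund) = 0.003/0.073025 ≈ 0.041
P(North | refund) = 0.0058/0.073025 ≈ 0.079
(Check: 0.429+0.437+0.013+0.041+0.079 = 0.999.)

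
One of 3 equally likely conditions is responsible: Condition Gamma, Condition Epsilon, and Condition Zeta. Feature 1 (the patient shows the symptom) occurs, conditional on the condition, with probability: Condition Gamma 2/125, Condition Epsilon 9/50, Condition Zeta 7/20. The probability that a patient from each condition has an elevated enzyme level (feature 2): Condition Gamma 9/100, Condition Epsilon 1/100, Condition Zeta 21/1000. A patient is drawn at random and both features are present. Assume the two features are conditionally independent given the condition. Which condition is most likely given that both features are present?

Since the prior is uniform, the posterior is proportional to the likelihood:
  Condition Gamma: 0.016 × 0.09 = 0.00144
  Condition Epsilon: 0.18 × 0.01 = 0.0018
  Condition Zeta: 0.35 × 0.021 = 0.00735
Normalizing constant = 0.01059.
Largest term belongs to Condition Zeta, so Condition Zeta is most probable.

Condition Zeta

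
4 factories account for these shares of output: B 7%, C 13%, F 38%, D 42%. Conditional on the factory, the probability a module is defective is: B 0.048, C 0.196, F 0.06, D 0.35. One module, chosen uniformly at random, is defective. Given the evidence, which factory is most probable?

D

By Bayes' rule, posterior ∝ prior × likelihood:
  B: 0.07 × 0.048 = 0.00336
  C: 0.13 × 0.196 = 0.02548
  F: 0.38 × 0.06 = 0.0228
  D: 0.42 × 0.35 = 0.147
Sum = 0.19864.
Largest term belongs to D, so D is most probable.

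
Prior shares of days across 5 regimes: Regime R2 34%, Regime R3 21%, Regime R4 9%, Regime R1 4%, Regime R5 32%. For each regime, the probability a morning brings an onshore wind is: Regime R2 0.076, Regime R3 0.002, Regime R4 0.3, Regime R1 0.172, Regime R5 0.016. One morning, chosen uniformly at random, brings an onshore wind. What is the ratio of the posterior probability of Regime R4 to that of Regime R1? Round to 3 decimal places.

3.924

Prior × likelihood for each hypothesis:
  Regime R2: 0.34 × 0.076 = 0.02584
  Regime R3: 0.21 × 0.002 = 0.00042
  Regime R4: 0.09 × 0.3 = 0.027
  Regime R1: 0.04 × 0.172 = 0.00688
  Regime R5: 0.32 × 0.016 = 0.00512
Total = 0.06526.
The ratio is 0.027 / 0.00688 (the normalizer cancels) = 3.924.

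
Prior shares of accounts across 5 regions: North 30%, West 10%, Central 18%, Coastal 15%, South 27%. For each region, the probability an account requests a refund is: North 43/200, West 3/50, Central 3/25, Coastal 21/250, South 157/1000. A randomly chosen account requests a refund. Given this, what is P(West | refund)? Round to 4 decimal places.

Unnormalized posteriors (prior × likelihood):
  North: 0.3 × 0.215 = 0.0645
  West: 0.1 × 0.06 = 0.006
  Central: 0.18 × 0.12 = 0.0216
  Coastal: 0.15 × 0.084 = 0.0126
  South: 0.27 × 0.157 = 0.04239
Sum = 0.14709.
P(West | evidence) = 0.006 / 0.14709 ≈ 0.0408.

0.0408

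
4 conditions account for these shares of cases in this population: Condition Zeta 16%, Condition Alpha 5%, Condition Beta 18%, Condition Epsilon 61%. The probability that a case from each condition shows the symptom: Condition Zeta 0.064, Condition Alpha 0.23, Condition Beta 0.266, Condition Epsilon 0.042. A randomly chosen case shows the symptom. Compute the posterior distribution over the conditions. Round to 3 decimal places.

Condition Zeta 0.108, Condition Alpha 0.121, Condition Beta 0.503, Condition Epsilon 0.269

Unnormalized posteriors (prior × likelihood):
  Condition Zeta: 0.16 × 0.064 = 0.01024
  Condition Alpha: 0.05 × 0.23 = 0.0115
  Condition Beta: 0.18 × 0.266 = 0.04788
  Condition Epsilon: 0.61 × 0.042 = 0.02562
Sum = 0.09524.
P(Condition Zeta | symptomatic) = 0.01024/0.09524 ≈ 0.108
P(Condition Alpha | symptomatic) = 0.0115/0.09524 ≈ 0.121
P(Condition Beta | symptomatic) = 0.04788/0.09524 ≈ 0.503
P(Condition Epsilon | symptomatic) = 0.02562/0.09524 ≈ 0.269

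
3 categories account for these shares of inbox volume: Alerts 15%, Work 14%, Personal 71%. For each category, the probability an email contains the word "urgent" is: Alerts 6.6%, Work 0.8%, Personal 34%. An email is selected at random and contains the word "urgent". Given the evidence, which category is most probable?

Prior × likelihood for each hypothesis:
  Alerts: 0.15 × 0.066 = 0.0099
  Work: 0.14 × 0.008 = 0.00112
  Personal: 0.71 × 0.34 = 0.2414
Normalizing constant = 0.25242.
Largest term belongs to Personal, so Personal is most probable.

Personal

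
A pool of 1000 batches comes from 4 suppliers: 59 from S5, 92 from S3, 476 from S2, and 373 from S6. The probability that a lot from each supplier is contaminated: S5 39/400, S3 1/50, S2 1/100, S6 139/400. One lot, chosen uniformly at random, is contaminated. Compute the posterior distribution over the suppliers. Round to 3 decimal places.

S5 0.041, S3 0.013, S2 0.034, S6 0.913

By Bayes' rule, posterior ∝ prior × likelihood:
  S5: 0.059 × 0.0975 = 0.0057525
  S3: 0.092 × 0.02 = 0.00184
  S2: 0.476 × 0.01 = 0.00476
  S6: 0.373 × 0.3475 = 0.1296175
Normalizing constant = 0.14197.
P(S5 | contaminated) = 0.0057525/0.14197 ≈ 0.041
P(S3 | contaminated) = 0.00184/0.14197 ≈ 0.013
P(S2 | contaminated) = 0.00476/0.14197 ≈ 0.034
P(S6 | contaminated) = 0.1296175/0.14197 ≈ 0.913
(Check: 0.041+0.013+0.034+0.913 = 1.001.)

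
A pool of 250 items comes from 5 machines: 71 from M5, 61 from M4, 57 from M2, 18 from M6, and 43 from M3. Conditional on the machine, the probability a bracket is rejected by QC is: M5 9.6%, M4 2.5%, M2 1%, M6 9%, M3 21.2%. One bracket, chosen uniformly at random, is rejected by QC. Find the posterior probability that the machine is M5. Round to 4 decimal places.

0.3469

By Bayes' rule, posterior ∝ prior × likelihood:
  M5: 0.284 × 0.096 = 0.027264
  M4: 0.244 × 0.025 = 0.0061
  M2: 0.228 × 0.01 = 0.00228
  M6: 0.072 × 0.09 = 0.00648
  M3: 0.172 × 0.212 = 0.036464
Total = 0.078588.
P(M5 | evidence) = 0.027264 / 0.078588 ≈ 0.3469.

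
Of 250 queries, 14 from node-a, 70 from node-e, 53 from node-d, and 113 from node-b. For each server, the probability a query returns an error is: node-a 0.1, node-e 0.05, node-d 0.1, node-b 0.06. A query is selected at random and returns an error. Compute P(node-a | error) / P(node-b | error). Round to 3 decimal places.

0.206

Compute prior × likelihood for every hypothesis:
  node-a: 0.056 × 0.1 = 0.0056
  node-e: 0.28 × 0.05 = 0.014
  node-d: 0.212 × 0.1 = 0.0212
  node-b: 0.452 × 0.06 = 0.02712
Sum = 0.06792.
The ratio is 0.0056 / 0.02712 (the normalizer cancels) = 0.206.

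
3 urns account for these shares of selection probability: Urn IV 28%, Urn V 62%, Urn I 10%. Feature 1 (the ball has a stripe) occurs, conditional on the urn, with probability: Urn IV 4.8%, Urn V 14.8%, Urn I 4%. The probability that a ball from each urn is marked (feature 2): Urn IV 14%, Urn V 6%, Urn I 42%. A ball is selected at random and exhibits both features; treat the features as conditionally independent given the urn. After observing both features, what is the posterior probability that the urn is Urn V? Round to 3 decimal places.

Unnormalized posteriors (prior × likelihood):
  Urn IV: 0.28 × 0.048 × 0.14 = 0.0018816
  Urn V: 0.62 × 0.148 × 0.06 = 0.0055056
  Urn I: 0.1 × 0.04 × 0.42 = 0.00168
Normalizing constant = 0.0090672.
P(Urn V | evidence) = 0.0055056 / 0.0090672 ≈ 0.607.

0.607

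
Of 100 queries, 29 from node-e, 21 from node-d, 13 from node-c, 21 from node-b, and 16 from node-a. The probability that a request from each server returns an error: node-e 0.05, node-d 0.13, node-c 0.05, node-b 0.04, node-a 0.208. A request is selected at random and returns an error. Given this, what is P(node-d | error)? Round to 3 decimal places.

Compute prior × likelihood for every hypothesis:
  node-e: 0.29 × 0.05 = 0.0145
  node-d: 0.21 × 0.13 = 0.0273
  node-c: 0.13 × 0.05 = 0.0065
  node-b: 0.21 × 0.04 = 0.0084
  node-a: 0.16 × 0.208 = 0.03328
Normalizing constant = 0.08998.
P(node-d | evidence) = 0.0273 / 0.08998 ≈ 0.303.

0.303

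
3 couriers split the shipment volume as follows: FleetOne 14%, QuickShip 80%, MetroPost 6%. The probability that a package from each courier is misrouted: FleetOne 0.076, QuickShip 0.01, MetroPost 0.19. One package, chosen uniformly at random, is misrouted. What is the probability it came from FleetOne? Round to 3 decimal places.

0.354

Unnormalized posteriors (prior × likelihood):
  FleetOne: 0.14 × 0.076 = 0.01064
  QuickShip: 0.8 × 0.01 = 0.008
  MetroPost: 0.06 × 0.19 = 0.0114
Normalizing constant = 0.03004.
P(FleetOne | evidence) = 0.01064 / 0.03004 ≈ 0.354.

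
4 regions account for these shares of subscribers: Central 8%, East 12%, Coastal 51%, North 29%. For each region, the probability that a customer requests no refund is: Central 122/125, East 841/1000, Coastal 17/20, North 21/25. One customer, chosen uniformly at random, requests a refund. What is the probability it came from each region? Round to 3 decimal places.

Taking complements, P(refund | each) = Central 0.024, East 0.159, Coastal 0.15, North 0.16.
Compute prior × likelihood for every hypothesis:
  Central: 0.08 × 0.024 = 0.00192
  East: 0.12 × 0.159 = 0.01908
  Coastal: 0.51 × 0.15 = 0.0765
  North: 0.29 × 0.16 = 0.0464
Sum = 0.1439.
P(Central | refund) = 0.00192/0.1439 ≈ 0.013
P(East | refund) = 0.01908/0.1439 ≈ 0.133
P(Coastal | refund) = 0.0765/0.1439 ≈ 0.532
P(North | refund) = 0.0464/0.1439 ≈ 0.322
(Check: 0.013+0.133+0.532+0.322 = 1.000.)

Central 0.013, East 0.133, Coastal 0.532, North 0.322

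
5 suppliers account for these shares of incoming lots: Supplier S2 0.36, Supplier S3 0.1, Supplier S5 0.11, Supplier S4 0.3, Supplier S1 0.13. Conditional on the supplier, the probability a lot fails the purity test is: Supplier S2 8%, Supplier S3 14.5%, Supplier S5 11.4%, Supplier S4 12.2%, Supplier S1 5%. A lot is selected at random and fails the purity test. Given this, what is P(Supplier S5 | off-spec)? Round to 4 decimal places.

0.1267

By Bayes' rule, posterior ∝ prior × likelihood:
  Supplier S2: 0.36 × 0.08 = 0.0288
  Supplier S3: 0.1 × 0.145 = 0.0145
  Supplier S5: 0.11 × 0.114 = 0.01254
  Supplier S4: 0.3 × 0.122 = 0.0366
  Supplier S1: 0.13 × 0.05 = 0.0065
Sum = 0.09894.
P(Supplier S5 | evidence) = 0.01254 / 0.09894 ≈ 0.1267.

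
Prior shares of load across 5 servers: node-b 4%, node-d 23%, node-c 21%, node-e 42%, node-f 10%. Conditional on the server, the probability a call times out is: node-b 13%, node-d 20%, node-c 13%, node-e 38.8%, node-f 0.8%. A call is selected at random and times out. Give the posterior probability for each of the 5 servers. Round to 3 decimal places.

node-b 0.021, node-d 0.190, node-c 0.113, node-e 0.673, node-f 0.003

By Bayes' rule, posterior ∝ prior × likelihood:
  node-b: 0.04 × 0.13 = 0.0052
  node-d: 0.23 × 0.2 = 0.046
  node-c: 0.21 × 0.13 = 0.0273
  node-e: 0.42 × 0.388 = 0.16296
  node-f: 0.1 × 0.008 = 0.0008
Sum = 0.24226.
P(node-b | timeout) = 0.0052/0.24226 ≈ 0.021
P(node-d | timeout) = 0.046/0.24226 ≈ 0.190
P(node-c | timeout) = 0.0273/0.24226 ≈ 0.113
P(node-e | timeout) = 0.16296/0.24226 ≈ 0.673
P(node-f | timeout) = 0.0008/0.24226 ≈ 0.003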